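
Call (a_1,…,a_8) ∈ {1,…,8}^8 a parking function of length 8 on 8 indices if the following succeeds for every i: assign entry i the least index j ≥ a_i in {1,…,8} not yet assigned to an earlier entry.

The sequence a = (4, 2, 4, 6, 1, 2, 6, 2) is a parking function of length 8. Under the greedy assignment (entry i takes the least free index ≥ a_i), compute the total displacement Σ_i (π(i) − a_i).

Σπ = 36 ({1..8} each once); Σa = 4+2+4+6+1+2+6+2 = 27; disp = 36−27 = 9.

9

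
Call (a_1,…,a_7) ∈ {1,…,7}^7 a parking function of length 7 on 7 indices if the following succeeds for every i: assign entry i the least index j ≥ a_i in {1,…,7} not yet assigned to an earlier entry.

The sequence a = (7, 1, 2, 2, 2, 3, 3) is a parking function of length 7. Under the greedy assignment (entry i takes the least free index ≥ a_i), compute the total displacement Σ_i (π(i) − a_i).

Σπ = 28 ({1..7} each once); Σa = 7+1+2+2+2+3+3 = 20; disp = 28−20 = 8.

8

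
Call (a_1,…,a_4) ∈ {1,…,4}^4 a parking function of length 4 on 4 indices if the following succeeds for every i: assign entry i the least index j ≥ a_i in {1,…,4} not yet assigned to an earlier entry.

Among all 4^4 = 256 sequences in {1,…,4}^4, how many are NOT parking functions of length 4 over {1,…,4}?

131

#PF = (4+1−4)·(4+1)^{4−1} = 1×125 = 125 (Pollak)
One tuple (2,2,4,2) → sorted (2,2,2,4): b_1=2>1, not a PF.
Total 256; non-PF = 256−125 = 131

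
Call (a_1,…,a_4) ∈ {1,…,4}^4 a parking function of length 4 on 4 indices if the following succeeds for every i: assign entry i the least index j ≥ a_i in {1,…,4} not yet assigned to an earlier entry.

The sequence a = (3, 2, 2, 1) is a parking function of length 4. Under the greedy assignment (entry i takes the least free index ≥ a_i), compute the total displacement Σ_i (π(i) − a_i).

Σπ(i) = 1+…+4 = 10; Σa = 3+2+2+1 = 8; disp = 10−8 = 2.

2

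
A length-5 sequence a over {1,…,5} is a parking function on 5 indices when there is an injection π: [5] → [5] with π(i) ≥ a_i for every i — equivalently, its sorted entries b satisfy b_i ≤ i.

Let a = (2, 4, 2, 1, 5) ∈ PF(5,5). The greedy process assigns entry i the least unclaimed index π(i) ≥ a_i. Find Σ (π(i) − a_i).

Σπ(i) = 1+…+5 = 15; Σa = 2+4+2+1+5 = 14; disp = 15−14 = 1.

1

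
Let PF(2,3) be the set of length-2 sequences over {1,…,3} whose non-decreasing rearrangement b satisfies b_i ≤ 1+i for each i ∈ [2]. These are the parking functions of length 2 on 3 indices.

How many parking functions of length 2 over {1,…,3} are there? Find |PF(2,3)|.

8

|PF(2,3)| = (4−2)·4^(2−1) = 2 · 4 = 8 (Pollak)
Check (2,1) → sorted (1,2): b_i ≤ 1+i ∀i, a PF.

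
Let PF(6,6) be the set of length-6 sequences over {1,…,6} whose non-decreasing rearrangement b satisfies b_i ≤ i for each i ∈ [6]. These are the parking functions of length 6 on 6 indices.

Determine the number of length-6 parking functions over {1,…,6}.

16807

#PF = (6+1−6)·(6+1)^{6−1} = 1·16807 = 16807 (Konheim–Weiss)
Example (3,1,2,2,2,2) → sorted (1,2,2,2,2,3): b_i ≤ i ∀i, a PF.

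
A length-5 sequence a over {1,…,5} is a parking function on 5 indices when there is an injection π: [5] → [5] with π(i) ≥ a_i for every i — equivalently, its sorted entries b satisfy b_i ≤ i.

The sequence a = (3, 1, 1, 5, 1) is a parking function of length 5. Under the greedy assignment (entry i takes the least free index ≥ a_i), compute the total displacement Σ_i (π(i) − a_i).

Σπ(i) = 1+…+5 = 15; Σa = 3+1+1+5+1 = 11; disp = 15−11 = 4.

4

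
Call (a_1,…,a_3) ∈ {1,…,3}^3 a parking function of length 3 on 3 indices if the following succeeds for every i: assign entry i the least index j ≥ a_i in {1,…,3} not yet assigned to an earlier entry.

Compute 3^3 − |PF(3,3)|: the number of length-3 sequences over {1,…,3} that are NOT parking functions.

11

Count = (4−3)·4^(3−1) = 1×16 = 16
E.g. (3,1,3) → sorted (1,3,3): b_2=3>2, not a PF.
Total 27; non-PF = 27−16 = 11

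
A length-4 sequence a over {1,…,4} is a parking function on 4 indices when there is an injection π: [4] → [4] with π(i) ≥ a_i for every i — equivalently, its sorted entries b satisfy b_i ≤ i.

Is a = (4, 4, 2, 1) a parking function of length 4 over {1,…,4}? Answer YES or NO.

NO

Sorted: b = (1, 2, 4, 4).
  b_1=1 ≤ 1
  b_2=2 ≤ 2
  b_3=4 > 3
  fails at i=3 ⇒ NO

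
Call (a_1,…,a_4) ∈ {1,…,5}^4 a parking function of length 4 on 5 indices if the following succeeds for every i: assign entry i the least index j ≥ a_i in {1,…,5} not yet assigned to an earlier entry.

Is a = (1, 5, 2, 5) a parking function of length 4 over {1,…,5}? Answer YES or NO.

NO

Order a: b = (1, 2, 5, 5).
  b_1=1 ≤ 2
  b_2=2 ≤ 3
  b_3=5 > 4
  fails at i=3 ⇒ NO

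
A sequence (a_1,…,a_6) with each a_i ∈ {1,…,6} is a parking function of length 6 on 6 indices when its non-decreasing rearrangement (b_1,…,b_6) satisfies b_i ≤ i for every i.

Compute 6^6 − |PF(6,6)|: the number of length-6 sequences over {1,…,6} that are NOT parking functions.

|PF(6,6)| = (6+1−6)·(6+1)^{6−1} = 1·16807 = 16807 [KW]
Check (2,6,3,5,3,2) → sorted (2,2,3,3,5,6): b_1=2>1, not a PF.
6^6 − 16807 = 46656 − 16807 = 29849

29849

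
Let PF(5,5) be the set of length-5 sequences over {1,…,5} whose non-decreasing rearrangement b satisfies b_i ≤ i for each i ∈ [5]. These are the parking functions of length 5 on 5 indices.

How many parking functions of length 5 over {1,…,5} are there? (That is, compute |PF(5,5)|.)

|PF| = (6−5)·6^(5−1) = 1 · 1296 = 1296 [KW]
E.g. (2,2,4,1,4) → sorted (1,2,2,4,4): b_i ≤ i ∀i, a PF.

1296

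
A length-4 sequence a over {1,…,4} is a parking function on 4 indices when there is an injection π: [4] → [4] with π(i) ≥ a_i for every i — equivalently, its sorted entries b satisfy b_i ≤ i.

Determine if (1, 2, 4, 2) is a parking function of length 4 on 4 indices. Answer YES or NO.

Order a: b = (1, 2, 2, 4).
  b_1=1 ≤ 1
  b_2=2 ≤ 2
  b_3=2 ≤ 3
  b_4=4 ≤ 4
All bounds hold ⇒ YES

YES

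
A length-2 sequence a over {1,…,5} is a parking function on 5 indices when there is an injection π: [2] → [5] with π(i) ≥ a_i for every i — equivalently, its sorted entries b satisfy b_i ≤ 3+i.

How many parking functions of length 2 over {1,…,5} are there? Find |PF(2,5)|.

24

Count = (5−2+1)·(5+1)^(2−1) = 4×6 = 24 (Pollak)
Example (3,2) → sorted (2,3): b_i ≤ 3+i ∀i, a PF.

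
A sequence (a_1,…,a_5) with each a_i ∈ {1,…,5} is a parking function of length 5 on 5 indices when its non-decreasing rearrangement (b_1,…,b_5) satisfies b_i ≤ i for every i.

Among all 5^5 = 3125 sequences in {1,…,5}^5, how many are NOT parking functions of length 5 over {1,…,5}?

1829

#PF = (5−5+1)·(5+1)^(5−1) = 1 · 1296 = 1296 (Konheim–Weiss)
Check (4,3,4,4,3) → sorted (3,3,4,4,4): b_1=3>1, not a PF.
So 3125 − 1296 = 1829 fail.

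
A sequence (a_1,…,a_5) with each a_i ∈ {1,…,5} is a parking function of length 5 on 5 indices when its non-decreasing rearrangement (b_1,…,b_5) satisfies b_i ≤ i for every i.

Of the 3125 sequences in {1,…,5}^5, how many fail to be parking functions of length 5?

#PF = (5−5+1)·(5+1)^(5−1) = 1·1296 = 1296
One tuple (2,2,2,5,5) → sorted (2,2,2,5,5): b_1=2>1, not a PF.
So 3125 − 1296 = 1829 fail.

1829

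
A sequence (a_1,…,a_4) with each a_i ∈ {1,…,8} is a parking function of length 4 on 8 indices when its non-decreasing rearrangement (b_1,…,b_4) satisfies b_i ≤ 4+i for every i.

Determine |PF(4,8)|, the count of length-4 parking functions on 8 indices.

|PF| = (8−4+1)·(8+1)^(4−1) = 5·729 = 3645 (Konheim–Weiss)
One tuple (5,4,6,3) → sorted (3,4,5,6): b_i ≤ 4+i ∀i, a PF.

3645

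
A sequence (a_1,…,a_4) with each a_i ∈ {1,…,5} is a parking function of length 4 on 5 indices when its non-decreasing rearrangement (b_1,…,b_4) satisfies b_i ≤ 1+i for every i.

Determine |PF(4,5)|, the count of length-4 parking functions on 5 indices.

Count = (5−4+1)·(5+1)^(4−1) = 2 · 216 = 432 [KW]
Example (5,2,1,2) → sorted (1,2,2,5): b_i ≤ 1+i ∀i, a PF.

432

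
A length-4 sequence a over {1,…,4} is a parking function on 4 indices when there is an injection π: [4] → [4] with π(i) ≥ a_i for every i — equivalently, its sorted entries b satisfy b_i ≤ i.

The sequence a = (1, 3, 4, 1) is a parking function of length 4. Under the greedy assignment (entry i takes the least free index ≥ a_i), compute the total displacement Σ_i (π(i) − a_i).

Σπ = 4·5/2 = 10 (π permutes [4]); Σa = 1+3+4+1 = 9; disp = 10−9 = 1.

1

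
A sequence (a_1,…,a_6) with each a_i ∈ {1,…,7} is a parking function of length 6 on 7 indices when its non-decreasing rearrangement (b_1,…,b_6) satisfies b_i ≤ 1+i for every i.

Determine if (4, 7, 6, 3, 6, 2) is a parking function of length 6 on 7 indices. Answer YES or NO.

NO

Rearranged: b = (2, 3, 4, 6, 6, 7).
  b_1=2 ≤ 2
  b_2=3 ≤ 3
  b_3=4 ≤ 4
  b_4=6 > 5
  fails at i=4 ⇒ NO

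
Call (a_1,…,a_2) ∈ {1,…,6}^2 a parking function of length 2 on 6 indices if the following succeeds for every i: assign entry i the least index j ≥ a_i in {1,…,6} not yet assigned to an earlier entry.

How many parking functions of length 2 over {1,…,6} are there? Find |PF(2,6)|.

|PF| = (6−2+1)·(6+1)^(2−1) = 5 · 7 = 35 (Pollak)
Check (1,3) → sorted (1,3): b_i ≤ 4+i ∀i, a PF.

35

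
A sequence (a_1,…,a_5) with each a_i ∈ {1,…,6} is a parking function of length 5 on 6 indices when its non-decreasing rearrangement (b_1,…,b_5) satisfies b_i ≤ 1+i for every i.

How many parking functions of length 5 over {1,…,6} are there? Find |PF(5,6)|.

4802

#PF = (6+1−5)·(6+1)^{5−1} = 2 · 2401 = 4802
One tuple (4,6,1,3,5) → sorted (1,3,4,5,6): b_i ≤ 1+i ∀i, a PF.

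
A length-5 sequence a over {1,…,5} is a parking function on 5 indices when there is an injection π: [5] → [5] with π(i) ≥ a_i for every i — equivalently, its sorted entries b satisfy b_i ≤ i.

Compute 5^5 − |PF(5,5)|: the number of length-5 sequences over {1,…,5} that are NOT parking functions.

Count = (6−5)·6^(5−1) = 1 · 1296 = 1296 (Konheim–Weiss)
One tuple (5,4,4,2,5) → sorted (2,4,4,5,5): b_1=2>1, not a PF.
Total 3125; non-PF = 3125−1296 = 1829

1829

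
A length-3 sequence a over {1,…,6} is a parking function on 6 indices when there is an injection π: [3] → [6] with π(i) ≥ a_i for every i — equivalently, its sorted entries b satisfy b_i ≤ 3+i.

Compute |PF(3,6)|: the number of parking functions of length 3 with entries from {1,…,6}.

196

Count = (6−3+1)·(6+1)^(3−1) = 4 · 49 = 196 (Konheim–Weiss)
Example (4,3,3) → sorted (3,3,4): b_i ≤ 3+i ∀i, a PF.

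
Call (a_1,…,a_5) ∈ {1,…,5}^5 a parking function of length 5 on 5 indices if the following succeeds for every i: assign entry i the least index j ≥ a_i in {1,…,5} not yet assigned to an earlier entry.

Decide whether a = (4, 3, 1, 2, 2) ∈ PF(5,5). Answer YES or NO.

YES

Order a: b = (1, 2, 2, 3, 4).
  b_1=1 ≤ 1
  b_2=2 ≤ 2
  b_3=2 ≤ 3
  b_4=3 ≤ 4
  b_5=4 ≤ 5
All bounds hold ⇒ YES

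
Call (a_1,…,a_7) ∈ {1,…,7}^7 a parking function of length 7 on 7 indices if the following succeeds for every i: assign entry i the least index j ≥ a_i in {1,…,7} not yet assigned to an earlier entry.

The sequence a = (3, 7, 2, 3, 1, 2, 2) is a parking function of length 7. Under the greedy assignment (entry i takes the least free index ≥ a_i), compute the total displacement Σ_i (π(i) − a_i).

8

Σπ(i) = 1+…+7 = 28; Σa = 3+7+2+3+1+2+2 = 20; disp = 28−20 = 8.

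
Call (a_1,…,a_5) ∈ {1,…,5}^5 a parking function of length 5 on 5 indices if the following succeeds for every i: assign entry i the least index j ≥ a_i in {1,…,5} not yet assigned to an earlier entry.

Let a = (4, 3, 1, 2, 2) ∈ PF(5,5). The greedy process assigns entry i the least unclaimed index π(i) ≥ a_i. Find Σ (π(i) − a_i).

3

Σπ = 5·6/2 = 15 (π permutes [5]); Σa = 4+3+1+2+2 = 12; disp = 15−12 = 3.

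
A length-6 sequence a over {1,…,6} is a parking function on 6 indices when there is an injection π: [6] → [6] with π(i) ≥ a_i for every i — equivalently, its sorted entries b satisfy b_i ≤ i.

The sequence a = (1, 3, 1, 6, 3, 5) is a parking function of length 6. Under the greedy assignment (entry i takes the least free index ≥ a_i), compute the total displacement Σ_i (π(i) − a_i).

Σπ = 21 ({1..6} each once); Σa = 1+3+1+6+3+5 = 19; disp = 21−19 = 2.

2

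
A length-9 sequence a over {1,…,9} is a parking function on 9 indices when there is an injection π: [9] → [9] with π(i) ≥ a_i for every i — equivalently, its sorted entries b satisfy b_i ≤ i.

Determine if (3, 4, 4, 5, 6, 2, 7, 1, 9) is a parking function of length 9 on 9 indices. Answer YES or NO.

YES

Sorted: b = (1, 2, 3, 4, 4, 5, 6, 7, 9).
  b_1=1 ≤ 1
  b_2=2 ≤ 2
  b_3=3 ≤ 3
  b_4=4 ≤ 4
  b_5=4 ≤ 5
  b_6=5 ≤ 6
  b_7=6 ≤ 7
  b_8=7 ≤ 8
  b_9=9 ≤ 9
All bounds hold ⇒ YES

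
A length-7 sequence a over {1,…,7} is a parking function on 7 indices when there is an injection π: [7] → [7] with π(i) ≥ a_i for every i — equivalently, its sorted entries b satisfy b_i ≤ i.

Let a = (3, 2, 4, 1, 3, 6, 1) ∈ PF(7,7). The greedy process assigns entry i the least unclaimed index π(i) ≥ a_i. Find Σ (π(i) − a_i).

8

Σπ = 28 ({1..7} each once); Σa = 3+2+4+1+3+6+1 = 20; disp = 28−20 = 8.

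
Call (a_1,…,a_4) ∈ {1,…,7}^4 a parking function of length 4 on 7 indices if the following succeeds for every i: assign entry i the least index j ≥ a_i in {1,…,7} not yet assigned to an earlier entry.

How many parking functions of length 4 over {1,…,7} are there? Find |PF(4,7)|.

Count = (7−4+1)·(7+1)^(4−1) = 4 · 512 = 2048 (Pollak)
Example (5,3,6,7) → sorted (3,5,6,7): b_i ≤ 3+i ∀i, a PF.

2048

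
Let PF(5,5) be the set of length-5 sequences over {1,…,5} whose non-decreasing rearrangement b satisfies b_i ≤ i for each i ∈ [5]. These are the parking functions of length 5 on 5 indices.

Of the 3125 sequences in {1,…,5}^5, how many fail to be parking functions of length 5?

|PF| = 1·6^4 = 1 · 1296 = 1296
Example (4,4,3,2,4) → sorted (2,3,4,4,4): b_1=2>1, not a PF.
5^5 − 1296 = 3125 − 1296 = 1829

1829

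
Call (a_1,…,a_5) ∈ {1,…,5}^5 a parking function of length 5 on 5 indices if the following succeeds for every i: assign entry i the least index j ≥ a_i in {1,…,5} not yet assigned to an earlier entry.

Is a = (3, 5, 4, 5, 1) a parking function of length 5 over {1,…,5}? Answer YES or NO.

Rearranged: b = (1, 3, 4, 5, 5).
  b_1=1 ≤ 1
  b_2=3 > 2
  fails at i=2 ⇒ NO

NO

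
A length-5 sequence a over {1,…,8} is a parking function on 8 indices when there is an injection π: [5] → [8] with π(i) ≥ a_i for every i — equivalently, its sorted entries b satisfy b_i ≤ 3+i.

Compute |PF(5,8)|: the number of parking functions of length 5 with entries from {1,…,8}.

26244

Count = (8+1−5)·(8+1)^{5−1} = 4×6561 = 26244 [KW]
One tuple (6,1,6,8,1) → sorted (1,1,6,6,8): b_i ≤ 3+i ∀i, a PF.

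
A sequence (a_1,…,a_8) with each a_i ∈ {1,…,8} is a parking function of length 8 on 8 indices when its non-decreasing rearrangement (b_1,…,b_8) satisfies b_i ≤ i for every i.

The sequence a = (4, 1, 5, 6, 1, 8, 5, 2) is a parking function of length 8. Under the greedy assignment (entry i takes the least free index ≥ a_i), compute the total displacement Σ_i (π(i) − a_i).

Σπ(i) = 1+…+8 = 36; Σa = 4+1+5+6+1+8+5+2 = 32; disp = 36−32 = 4.

4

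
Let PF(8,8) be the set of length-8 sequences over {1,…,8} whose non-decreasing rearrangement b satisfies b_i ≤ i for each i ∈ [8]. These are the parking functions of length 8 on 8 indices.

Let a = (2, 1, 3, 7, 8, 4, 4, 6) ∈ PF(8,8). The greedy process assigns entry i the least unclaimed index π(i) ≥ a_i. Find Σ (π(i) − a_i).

Σπ = 8·9/2 = 36 (π permutes [8]); Σa = 2+1+3+7+8+4+4+6 = 35; disp = 36−35 = 1.

1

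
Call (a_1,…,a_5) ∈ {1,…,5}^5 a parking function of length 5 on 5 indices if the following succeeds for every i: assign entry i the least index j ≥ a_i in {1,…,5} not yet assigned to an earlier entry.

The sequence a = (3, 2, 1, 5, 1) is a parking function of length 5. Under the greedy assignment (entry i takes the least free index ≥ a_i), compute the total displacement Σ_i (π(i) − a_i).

Σπ = 5·6/2 = 15 (π permutes [5]); Σa = 3+2+1+5+1 = 12; disp = 15−12 = 3.

3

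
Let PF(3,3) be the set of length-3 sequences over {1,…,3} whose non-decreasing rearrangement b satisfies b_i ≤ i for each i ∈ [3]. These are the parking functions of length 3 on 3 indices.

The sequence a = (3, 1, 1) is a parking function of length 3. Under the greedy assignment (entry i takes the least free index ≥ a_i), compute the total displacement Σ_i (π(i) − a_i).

1

Σπ = 6 ({1..3} each once); Σa = 3+1+1 = 5; disp = 6−5 = 1.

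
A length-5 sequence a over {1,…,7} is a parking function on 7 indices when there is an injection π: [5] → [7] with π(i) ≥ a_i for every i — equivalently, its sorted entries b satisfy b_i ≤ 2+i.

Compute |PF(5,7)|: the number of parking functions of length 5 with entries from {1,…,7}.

12288

#PF = (7+1−5)·(7+1)^{5−1} = 3·4096 = 12288
Example (6,2,6,4,5) → sorted (2,4,5,6,6): b_i ≤ 2+i ∀i, a PF.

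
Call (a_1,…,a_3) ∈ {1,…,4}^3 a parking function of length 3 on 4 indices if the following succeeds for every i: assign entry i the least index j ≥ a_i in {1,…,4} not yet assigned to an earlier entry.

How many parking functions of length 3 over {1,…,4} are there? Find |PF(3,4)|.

50

|PF(3,4)| = (4+1−3)·(4+1)^{3−1} = 2 · 25 = 50 [KW]
Check (2,1,3) → sorted (1,2,3): b_i ≤ 1+i ∀i, a PF.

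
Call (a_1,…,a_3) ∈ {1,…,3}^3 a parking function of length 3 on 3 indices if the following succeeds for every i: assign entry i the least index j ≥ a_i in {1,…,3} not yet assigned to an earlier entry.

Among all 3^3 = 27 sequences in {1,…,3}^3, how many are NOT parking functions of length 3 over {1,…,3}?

#PF = (4−3)·4^(3−1) = 1×16 = 16 [KW]
Example (3,1,3) → sorted (1,3,3): b_2=3>2, not a PF.
3^3 − 16 = 27 − 16 = 11

11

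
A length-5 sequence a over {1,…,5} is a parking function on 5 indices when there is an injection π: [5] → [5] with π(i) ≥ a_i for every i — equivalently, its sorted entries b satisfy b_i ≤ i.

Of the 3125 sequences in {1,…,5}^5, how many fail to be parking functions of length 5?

1829

#PF = (5+1−5)·(5+1)^{5−1} = 1·1296 = 1296 (Pollak)
One tuple (3,2,5,3,5) → sorted (2,3,3,5,5): b_1=2>1, not a PF.
So 3125 − 1296 = 1829 fail.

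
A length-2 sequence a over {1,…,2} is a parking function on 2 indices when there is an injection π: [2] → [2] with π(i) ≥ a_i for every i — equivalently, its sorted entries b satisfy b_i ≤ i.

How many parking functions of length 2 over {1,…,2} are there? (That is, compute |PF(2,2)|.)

|PF(2,2)| = 1·3^1 = 1·3 = 3 (Pollak)
E.g. (1,2) → sorted (1,2): b_i ≤ i ∀i, a PF.

3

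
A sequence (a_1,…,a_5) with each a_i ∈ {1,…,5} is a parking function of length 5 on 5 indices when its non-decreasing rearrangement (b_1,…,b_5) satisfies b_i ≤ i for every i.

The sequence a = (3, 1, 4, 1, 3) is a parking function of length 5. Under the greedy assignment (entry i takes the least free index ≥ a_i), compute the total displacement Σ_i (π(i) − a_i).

Σπ(i) = 1+…+5 = 15; Σa = 3+1+4+1+3 = 12; disp = 15−12 = 3.

3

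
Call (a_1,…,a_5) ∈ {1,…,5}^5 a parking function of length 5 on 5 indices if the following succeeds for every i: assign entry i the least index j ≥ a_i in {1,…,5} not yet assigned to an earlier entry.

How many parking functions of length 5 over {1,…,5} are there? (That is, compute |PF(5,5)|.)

1296

|PF| = (5−5+1)·(5+1)^(5−1) = 1·1296 = 1296 (Pollak)
E.g. (4,2,2,4,1) → sorted (1,2,2,4,4): b_i ≤ i ∀i, a PF.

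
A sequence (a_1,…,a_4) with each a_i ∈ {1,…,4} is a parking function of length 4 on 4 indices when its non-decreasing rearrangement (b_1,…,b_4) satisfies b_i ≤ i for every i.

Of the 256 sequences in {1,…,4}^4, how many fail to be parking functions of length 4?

|PF(4,4)| = 1·5^3 = 1 · 125 = 125 [KW]
One tuple (3,4,4,4) → sorted (3,4,4,4): b_1=3>1, not a PF.
4^4 − 125 = 256 − 125 = 131

131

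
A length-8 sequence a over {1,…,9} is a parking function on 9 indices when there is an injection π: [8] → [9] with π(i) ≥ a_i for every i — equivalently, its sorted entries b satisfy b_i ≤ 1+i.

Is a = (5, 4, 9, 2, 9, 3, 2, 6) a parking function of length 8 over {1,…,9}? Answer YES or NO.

Rearranged: b = (2, 2, 3, 4, 5, 6, 9, 9).
  b_1=2 ≤ 2
  b_2=2 ≤ 3
  b_3=3 ≤ 4
  b_4=4 ≤ 5
  b_5=5 ≤ 6
  b_6=6 ≤ 7
  b_7=9 > 8
  fails at i=7 ⇒ NO

NO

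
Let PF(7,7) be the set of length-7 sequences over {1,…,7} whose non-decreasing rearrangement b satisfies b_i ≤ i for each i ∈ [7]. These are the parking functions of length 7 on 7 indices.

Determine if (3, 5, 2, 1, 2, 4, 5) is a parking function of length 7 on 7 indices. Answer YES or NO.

Order a: b = (1, 2, 2, 3, 4, 5, 5).
  b_1=1 ≤ 1
  b_2=2 ≤ 2
  b_3=2 ≤ 3
  b_4=3 ≤ 4
  b_5=4 ≤ 5
  b_6=5 ≤ 6
  b_7=5 ≤ 7
All bounds hold ⇒ YES

YES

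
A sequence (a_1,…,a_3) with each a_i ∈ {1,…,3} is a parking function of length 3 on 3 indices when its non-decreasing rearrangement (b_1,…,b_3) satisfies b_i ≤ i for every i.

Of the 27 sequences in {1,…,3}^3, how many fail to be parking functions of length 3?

11

|PF(3,3)| = (4−3)·4^(3−1) = 1 · 16 = 16
E.g. (2,2,3) → sorted (2,2,3): b_1=2>1, not a PF.
3^3 − 16 = 27 − 16 = 11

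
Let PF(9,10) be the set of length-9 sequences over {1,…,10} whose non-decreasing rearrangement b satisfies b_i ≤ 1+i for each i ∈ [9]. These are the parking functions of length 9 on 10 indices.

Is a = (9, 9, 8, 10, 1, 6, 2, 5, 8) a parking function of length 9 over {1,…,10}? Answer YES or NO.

NO

Sorted: b = (1, 2, 5, 6, 8, 8, 9, 9, 10).
  b_1=1 ≤ 2
  b_2=2 ≤ 3
  b_3=5 > 4
  fails at i=3 ⇒ NO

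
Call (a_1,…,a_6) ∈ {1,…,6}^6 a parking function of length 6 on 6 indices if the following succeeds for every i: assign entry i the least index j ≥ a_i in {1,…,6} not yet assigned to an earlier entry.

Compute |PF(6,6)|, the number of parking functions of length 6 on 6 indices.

|PF| = (7−6)·7^(6−1) = 1 · 16807 = 16807
E.g. (6,3,3,1,1,1) → sorted (1,1,1,3,3,6): b_i ≤ i ∀i, a PF.

16807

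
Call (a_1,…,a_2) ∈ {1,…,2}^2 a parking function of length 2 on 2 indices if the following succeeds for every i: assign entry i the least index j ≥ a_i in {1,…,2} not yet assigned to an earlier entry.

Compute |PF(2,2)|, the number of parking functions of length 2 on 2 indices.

3

|PF| = 1·3^1 = 1×3 = 3
E.g. (1,2) → sorted (1,2): b_i ≤ i ∀i, a PF.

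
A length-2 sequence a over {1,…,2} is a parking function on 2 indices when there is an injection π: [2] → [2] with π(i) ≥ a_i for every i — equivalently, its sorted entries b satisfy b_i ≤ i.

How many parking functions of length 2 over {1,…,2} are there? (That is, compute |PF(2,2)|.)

3

Count = (2+1−2)·(2+1)^{2−1} = 1·3 = 3
One tuple (2,1) → sorted (1,2): b_i ≤ i ∀i, a PF.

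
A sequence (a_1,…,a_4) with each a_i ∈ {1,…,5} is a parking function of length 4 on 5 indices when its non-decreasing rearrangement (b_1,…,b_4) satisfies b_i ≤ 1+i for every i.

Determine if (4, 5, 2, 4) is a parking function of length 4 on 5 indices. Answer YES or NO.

Rearranged: b = (2, 4, 4, 5).
  b_1=2 ≤ 2
  b_2=4 > 3
  fails at i=2 ⇒ NO

NO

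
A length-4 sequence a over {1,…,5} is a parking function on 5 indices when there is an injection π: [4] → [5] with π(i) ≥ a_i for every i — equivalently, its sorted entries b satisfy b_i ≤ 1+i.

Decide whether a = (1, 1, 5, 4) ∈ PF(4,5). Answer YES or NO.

Sorted: b = (1, 1, 4, 5).
  b_1=1 ≤ 2
  b_2=1 ≤ 3
  b_3=4 ≤ 4
  b_4=5 ≤ 5
All bounds hold ⇒ YES

YES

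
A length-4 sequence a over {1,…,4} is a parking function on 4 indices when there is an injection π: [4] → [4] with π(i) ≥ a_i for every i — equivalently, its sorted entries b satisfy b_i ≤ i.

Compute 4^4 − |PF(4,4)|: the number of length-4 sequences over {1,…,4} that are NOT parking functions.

131

Count = (4+1−4)·(4+1)^{4−1} = 1 · 125 = 125 (Pollak)
E.g. (4,3,3,3) → sorted (3,3,3,4): b_1=3>1, not a PF.
So 256 − 125 = 131 fail.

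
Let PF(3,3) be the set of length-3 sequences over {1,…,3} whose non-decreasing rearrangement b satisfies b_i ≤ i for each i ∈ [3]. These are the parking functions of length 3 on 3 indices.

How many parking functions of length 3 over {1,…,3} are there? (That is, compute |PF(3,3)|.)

|PF| = (3−3+1)·(3+1)^(3−1) = 1 · 16 = 16 [KW]
One tuple (2,2,1) → sorted (1,2,2): b_i ≤ i ∀i, a PF.

16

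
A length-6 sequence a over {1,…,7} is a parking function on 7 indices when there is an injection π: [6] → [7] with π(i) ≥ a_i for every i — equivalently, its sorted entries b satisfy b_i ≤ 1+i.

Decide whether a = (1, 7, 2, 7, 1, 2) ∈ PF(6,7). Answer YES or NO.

Order a: b = (1, 1, 2, 2, 7, 7).
  b_1=1 ≤ 2
  b_2=1 ≤ 3
  b_3=2 ≤ 4
  b_4=2 ≤ 5
  b_5=7 > 6
  fails at i=5 ⇒ NO

NO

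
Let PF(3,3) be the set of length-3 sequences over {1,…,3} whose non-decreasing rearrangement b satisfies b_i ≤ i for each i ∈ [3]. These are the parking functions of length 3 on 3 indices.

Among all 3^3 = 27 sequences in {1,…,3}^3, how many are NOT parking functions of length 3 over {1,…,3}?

|PF| = (3−3+1)·(3+1)^(3−1) = 1·16 = 16
Example (3,3,1) → sorted (1,3,3): b_2=3>2, not a PF.
3^3 − 16 = 27 − 16 = 11

11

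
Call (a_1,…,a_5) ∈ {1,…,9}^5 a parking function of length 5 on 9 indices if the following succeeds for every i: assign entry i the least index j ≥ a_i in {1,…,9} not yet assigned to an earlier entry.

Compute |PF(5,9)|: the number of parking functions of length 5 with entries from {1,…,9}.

|PF| = (9+1−5)·(9+1)^{5−1} = 5×10000 = 50000 (Konheim–Weiss)
E.g. (5,6,5,4,9) → sorted (4,5,5,6,9): b_i ≤ 4+i ∀i, a PF.

50000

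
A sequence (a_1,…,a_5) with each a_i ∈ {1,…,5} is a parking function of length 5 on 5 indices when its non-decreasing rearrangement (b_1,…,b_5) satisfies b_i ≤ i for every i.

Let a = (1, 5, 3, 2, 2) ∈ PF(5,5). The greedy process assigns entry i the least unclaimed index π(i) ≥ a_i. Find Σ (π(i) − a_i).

Σπ = 5·6/2 = 15 (π permutes [5]); Σa = 1+5+3+2+2 = 13; disp = 15−13 = 2.

2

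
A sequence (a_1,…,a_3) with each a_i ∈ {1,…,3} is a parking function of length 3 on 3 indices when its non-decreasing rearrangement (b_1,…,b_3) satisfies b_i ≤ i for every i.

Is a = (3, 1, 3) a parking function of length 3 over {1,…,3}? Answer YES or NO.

Order a: b = (1, 3, 3).
  b_1=1 ≤ 1
  b_2=3 > 2
  fails at i=2 ⇒ NO

NO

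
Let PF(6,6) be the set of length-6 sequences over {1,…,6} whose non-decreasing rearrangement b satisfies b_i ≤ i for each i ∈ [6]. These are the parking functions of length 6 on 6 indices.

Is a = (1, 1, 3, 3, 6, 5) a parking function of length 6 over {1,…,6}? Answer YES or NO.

YES

Sorted: b = (1, 1, 3, 3, 5, 6).
  b_1=1 ≤ 1
  b_2=1 ≤ 2
  b_3=3 ≤ 3
  b_4=3 ≤ 4
  b_5=5 ≤ 5
  b_6=6 ≤ 6
All bounds hold ⇒ YES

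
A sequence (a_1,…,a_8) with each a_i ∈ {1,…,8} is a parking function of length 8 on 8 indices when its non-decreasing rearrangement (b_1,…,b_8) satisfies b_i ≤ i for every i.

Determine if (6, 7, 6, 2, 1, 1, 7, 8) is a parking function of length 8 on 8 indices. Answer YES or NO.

Sorted: b = (1, 1, 2, 6, 6, 7, 7, 8).
  b_1=1 ≤ 1
  b_2=1 ≤ 2
  b_3=2 ≤ 3
  b_4=6 > 4
  fails at i=4 ⇒ NO

NO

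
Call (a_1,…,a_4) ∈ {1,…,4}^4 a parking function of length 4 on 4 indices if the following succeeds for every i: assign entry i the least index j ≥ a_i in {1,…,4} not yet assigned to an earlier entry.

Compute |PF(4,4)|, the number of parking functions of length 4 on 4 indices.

125

|PF(4,4)| = (5−4)·5^(4−1) = 1×125 = 125
Example (1,1,2,3) → sorted (1,1,2,3): b_i ≤ i ∀i, a PF.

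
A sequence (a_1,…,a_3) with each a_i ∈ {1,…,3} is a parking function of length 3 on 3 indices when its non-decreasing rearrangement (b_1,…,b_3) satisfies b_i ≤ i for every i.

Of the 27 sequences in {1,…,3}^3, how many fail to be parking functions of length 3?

#PF = (3+1−3)·(3+1)^{3−1} = 1 · 16 = 16 [KW]
E.g. (2,2,3) → sorted (2,2,3): b_1=2>1, not a PF.
Total 27; non-PF = 27−16 = 11

11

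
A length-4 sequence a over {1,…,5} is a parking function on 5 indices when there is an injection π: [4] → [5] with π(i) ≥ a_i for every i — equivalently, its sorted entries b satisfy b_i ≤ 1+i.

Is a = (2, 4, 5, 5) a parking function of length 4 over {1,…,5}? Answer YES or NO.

Rearranged: b = (2, 4, 5, 5).
  b_1=2 ≤ 2
  b_2=4 > 3
  fails at i=2 ⇒ NO

NO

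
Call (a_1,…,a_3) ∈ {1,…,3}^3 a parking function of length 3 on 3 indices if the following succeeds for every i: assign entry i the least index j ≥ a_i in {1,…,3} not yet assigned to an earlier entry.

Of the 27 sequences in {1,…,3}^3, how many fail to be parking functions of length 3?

#PF = (3−3+1)·(3+1)^(3−1) = 1·16 = 16 (Pollak)
One tuple (3,2,3) → sorted (2,3,3): b_1=2>1, not a PF.
3^3 − 16 = 27 − 16 = 11

11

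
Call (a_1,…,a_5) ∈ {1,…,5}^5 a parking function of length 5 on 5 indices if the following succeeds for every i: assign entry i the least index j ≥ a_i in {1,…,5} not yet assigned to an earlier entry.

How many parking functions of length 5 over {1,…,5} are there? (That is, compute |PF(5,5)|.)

Count = (6−5)·6^(5−1) = 1 · 1296 = 1296 [KW]
E.g. (1,4,4,2,3) → sorted (1,2,3,4,4): b_i ≤ i ∀i, a PF.

1296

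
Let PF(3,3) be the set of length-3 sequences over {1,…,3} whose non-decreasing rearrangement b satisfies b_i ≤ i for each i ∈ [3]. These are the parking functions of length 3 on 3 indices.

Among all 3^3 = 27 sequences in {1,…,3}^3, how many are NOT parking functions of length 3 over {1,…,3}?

11

#PF = 1·4^2 = 1 · 16 = 16 (Pollak)
Example (3,3,1) → sorted (1,3,3): b_2=3>2, not a PF.
3^3 − 16 = 27 − 16 = 11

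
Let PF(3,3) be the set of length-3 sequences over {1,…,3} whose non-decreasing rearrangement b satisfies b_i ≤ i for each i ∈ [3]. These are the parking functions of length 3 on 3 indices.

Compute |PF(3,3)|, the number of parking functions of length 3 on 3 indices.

|PF(3,3)| = (3−3+1)·(3+1)^(3−1) = 1·16 = 16
Check (1,2,3) → sorted (1,2,3): b_i ≤ i ∀i, a PF.

16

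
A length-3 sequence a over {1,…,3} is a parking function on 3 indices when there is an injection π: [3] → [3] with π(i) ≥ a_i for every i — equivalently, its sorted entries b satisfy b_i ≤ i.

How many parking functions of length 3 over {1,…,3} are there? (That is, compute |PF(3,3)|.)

#PF = (3−3+1)·(3+1)^(3−1) = 1 · 16 = 16 (Pollak)
One tuple (3,2,1) → sorted (1,2,3): b_i ≤ i ∀i, a PF.

16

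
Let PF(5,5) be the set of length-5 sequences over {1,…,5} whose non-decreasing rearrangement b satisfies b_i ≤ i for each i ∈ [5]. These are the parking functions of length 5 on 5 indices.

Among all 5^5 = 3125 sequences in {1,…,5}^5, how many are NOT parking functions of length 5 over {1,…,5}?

|PF| = (5+1−5)·(5+1)^{5−1} = 1·1296 = 1296 [KW]
Check (1,5,5,4,4) → sorted (1,4,4,5,5): b_2=4>2, not a PF.
5^5 − 1296 = 3125 − 1296 = 1829

1829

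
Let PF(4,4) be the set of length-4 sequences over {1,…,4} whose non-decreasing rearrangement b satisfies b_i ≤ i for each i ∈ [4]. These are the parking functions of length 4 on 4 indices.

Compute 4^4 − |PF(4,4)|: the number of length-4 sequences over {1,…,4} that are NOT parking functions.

131

Count = (4−4+1)·(4+1)^(4−1) = 1·125 = 125
One tuple (4,1,2,4) → sorted (1,2,4,4): b_3=4>3, not a PF.
So 256 − 125 = 131 fail.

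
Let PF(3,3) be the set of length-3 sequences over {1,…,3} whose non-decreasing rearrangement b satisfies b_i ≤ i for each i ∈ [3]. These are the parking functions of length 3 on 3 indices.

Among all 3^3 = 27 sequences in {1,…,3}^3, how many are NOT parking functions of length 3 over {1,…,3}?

|PF(3,3)| = (3+1−3)·(3+1)^{3−1} = 1·16 = 16 [KW]
E.g. (3,3,3) → sorted (3,3,3): b_1=3>1, not a PF.
Total 27; non-PF = 27−16 = 11

11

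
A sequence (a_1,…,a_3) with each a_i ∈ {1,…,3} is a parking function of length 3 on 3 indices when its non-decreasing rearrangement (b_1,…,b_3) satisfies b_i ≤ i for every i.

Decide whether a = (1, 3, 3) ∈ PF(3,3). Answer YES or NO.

Sorted: b = (1, 3, 3).
  b_1=1 ≤ 1
  b_2=3 > 2
  fails at i=2 ⇒ NO

NO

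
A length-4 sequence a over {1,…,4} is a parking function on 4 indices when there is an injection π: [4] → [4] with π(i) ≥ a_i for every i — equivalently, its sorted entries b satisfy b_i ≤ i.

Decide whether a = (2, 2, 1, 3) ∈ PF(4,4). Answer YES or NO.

YES

Rearranged: b = (1, 2, 2, 3).
  b_1=1 ≤ 1
  b_2=2 ≤ 2
  b_3=2 ≤ 3
  b_4=3 ≤ 4
All bounds hold ⇒ YES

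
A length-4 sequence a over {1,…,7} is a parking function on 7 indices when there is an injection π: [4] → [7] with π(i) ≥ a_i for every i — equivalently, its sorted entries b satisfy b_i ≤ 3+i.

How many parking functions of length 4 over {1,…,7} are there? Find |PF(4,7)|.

#PF = (7−4+1)·(7+1)^(4−1) = 4×512 = 2048 [KW]
Check (4,2,1,6) → sorted (1,2,4,6): b_i ≤ 3+i ∀i, a PF.

2048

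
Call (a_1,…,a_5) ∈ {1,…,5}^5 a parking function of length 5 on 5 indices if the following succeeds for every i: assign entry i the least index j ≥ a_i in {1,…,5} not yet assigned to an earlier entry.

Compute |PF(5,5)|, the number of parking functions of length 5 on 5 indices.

1296

#PF = (5+1−5)·(5+1)^{5−1} = 1·1296 = 1296 (Pollak)
Example (3,2,3,3,1) → sorted (1,2,3,3,3): b_i ≤ i ∀i, a PF.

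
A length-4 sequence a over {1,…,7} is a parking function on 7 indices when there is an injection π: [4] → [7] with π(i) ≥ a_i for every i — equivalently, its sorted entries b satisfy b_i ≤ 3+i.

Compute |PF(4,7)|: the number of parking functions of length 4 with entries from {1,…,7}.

Count = (8−4)·8^(4−1) = 4×512 = 2048 (Konheim–Weiss)
One tuple (5,3,7,4) → sorted (3,4,5,7): b_i ≤ 3+i ∀i, a PF.

2048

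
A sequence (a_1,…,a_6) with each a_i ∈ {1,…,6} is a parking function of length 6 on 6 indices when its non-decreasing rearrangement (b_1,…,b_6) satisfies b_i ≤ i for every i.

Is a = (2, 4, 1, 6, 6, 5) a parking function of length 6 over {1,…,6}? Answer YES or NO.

NO

Rearranged: b = (1, 2, 4, 5, 6, 6).
  b_1=1 ≤ 1
  b_2=2 ≤ 2
  b_3=4 > 3
  fails at i=3 ⇒ NO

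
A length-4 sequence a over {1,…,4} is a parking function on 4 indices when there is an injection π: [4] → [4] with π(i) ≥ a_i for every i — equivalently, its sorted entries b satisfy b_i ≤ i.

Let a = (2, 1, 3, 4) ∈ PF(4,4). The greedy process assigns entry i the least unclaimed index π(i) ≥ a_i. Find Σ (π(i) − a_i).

Σπ = 4·5/2 = 10 (π permutes [4]); Σa = 2+1+3+4 = 10; disp = 10−10 = 0.

0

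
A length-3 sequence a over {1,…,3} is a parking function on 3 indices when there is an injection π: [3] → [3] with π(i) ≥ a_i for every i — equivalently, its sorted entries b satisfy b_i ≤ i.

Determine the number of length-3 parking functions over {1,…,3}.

|PF| = 1·4^2 = 1×16 = 16 [KW]
Check (3,1,2) → sorted (1,2,3): b_i ≤ i ∀i, a PF.

16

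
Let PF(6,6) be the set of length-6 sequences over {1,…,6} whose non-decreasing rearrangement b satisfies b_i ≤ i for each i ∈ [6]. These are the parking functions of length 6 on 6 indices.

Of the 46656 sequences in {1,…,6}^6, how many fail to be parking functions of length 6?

Count = (6−6+1)·(6+1)^(6−1) = 1×16807 = 16807 (Konheim–Weiss)
E.g. (6,6,4,6,4,2) → sorted (2,4,4,6,6,6): b_1=2>1, not a PF.
So 46656 − 16807 = 29849 fail.

29849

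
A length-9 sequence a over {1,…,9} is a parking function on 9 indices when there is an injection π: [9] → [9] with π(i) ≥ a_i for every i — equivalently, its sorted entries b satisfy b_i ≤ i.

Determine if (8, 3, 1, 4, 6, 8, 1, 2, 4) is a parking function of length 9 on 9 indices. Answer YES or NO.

Rearranged: b = (1, 1, 2, 3, 4, 4, 6, 8, 8).
  b_1=1 ≤ 1
  b_2=1 ≤ 2
  b_3=2 ≤ 3
  b_4=3 ≤ 4
  b_5=4 ≤ 5
  b_6=4 ≤ 6
  b_7=6 ≤ 7
  b_8=8 ≤ 8
  b_9=8 ≤ 9
All bounds hold ⇒ YES

YES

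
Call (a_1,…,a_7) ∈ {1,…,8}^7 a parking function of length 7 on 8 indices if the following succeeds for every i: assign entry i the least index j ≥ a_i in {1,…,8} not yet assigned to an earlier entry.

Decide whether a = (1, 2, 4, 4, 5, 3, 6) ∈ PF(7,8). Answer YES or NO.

Sorted: b = (1, 2, 3, 4, 4, 5, 6).
  b_1=1 ≤ 2
  b_2=2 ≤ 3
  b_3=3 ≤ 4
  b_4=4 ≤ 5
  b_5=4 ≤ 6
  b_6=5 ≤ 7
  b_7=6 ≤ 8
All bounds hold ⇒ YES

YES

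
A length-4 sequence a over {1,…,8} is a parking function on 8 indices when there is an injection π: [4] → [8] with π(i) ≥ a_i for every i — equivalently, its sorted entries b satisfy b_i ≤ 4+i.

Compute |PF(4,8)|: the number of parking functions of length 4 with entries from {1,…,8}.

3645

|PF(4,8)| = 5·9^3 = 5 · 729 = 3645 (Pollak)
One tuple (1,1,2,8) → sorted (1,1,2,8): b_i ≤ 4+i ∀i, a PF.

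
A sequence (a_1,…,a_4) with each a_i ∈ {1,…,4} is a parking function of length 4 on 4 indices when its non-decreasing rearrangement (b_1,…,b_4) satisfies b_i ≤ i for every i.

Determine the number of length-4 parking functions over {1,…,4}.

125

|PF| = (4+1−4)·(4+1)^{4−1} = 1·125 = 125 (Pollak)
E.g. (1,3,1,3) → sorted (1,1,3,3): b_i ≤ i ∀i, a PF.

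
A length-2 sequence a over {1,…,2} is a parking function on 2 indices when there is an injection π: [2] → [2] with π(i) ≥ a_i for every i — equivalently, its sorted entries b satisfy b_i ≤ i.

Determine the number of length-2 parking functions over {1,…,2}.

3

Count = (2+1−2)·(2+1)^{2−1} = 1×3 = 3
Check (1,1) → sorted (1,1): b_i ≤ i ∀i, a PF.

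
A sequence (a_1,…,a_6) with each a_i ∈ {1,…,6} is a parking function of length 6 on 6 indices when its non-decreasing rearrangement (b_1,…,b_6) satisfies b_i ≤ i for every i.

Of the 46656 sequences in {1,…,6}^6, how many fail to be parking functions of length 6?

29849

|PF| = (6−6+1)·(6+1)^(6−1) = 1 · 16807 = 16807 (Konheim–Weiss)
One tuple (4,4,6,4,4,1) → sorted (1,4,4,4,4,6): b_2=4>2, not a PF.
Total 46656; non-PF = 46656−16807 = 29849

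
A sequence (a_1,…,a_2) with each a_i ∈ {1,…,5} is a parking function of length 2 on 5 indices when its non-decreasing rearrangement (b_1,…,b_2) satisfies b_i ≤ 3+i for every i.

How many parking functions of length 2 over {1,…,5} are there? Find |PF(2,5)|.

24

|PF| = (6−2)·6^(2−1) = 4×6 = 24 [KW]
One tuple (2,3) → sorted (2,3): b_i ≤ 3+i ∀i, a PF.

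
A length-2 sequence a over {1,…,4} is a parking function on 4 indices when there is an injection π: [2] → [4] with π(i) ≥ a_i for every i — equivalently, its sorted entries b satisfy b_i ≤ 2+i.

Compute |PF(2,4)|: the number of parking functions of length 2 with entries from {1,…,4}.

#PF = (4−2+1)·(4+1)^(2−1) = 3×5 = 15 (Konheim–Weiss)
Example (4,1) → sorted (1,4): b_i ≤ 2+i ∀i, a PF.

15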